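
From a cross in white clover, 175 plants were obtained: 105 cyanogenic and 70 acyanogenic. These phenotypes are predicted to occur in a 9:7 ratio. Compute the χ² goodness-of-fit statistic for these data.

1.000

Expected counts for N = 175 under a 9:7 ratio (total parts = 16):
  cyanogenic: 175 × 9/16 = 98.4375
  acyanogenic: 175 × 7/16 = 76.5625
χ² = Σ (O − E)² / E
  cyanogenic: (105 − 98.4375)² / 98.4375 = 0.4375
  acyanogenic: (70 − 76.5625)² / 76.5625 = 0.5625
χ² = 0.4375 + 0.5625 = 1.000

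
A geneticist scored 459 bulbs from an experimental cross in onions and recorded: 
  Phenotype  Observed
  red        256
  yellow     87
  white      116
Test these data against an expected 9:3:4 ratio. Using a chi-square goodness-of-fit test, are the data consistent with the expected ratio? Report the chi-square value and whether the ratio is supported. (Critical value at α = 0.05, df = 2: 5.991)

The 9:3:4 ratio has 16 parts, so with N = 459 the expected counts are:
  red: 459 × 9/16 = 258.1875
  yellow: 459 × 3/16 = 86.0625
  white: 459 × 4/16 = 114.75
χ² = Σ (O − E)² / E
  red: (256 − 258.1875)² / 258.1875 = 0.0185
  yellow: (87 − 86.0625)² / 86.0625 = 0.0102
  white: (116 − 114.75)² / 114.75 = 0.0136
χ² = 0.0185 + 0.0102 + 0.0136 = 0.0423 ≈ 0.042
Degrees of freedom = 3 − 1 = 2; critical value at α = 0.05 is 5.991.
Since 0.042 < 5.991, we fail to reject the null hypothesis — the data are consistent with the 9:3:4 ratio.

0.042; consistent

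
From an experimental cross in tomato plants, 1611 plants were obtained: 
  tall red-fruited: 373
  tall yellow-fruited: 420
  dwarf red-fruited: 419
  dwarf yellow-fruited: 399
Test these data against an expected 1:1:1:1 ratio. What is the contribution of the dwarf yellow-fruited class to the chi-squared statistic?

The 1:1:1:1 ratio has 4 parts, so with N = 1611 the expected counts are:
  tall red-fruited: 1611 × 1/4 = 402.75
  tall yellow-fruited: 1611 × 1/4 = 402.75
  dwarf red-fruited: 1611 × 1/4 = 402.75
  dwarf yellow-fruited: 1611 × 1/4 = 402.75
Contribution of dwarf yellow-fruited: (399 − 402.75)² / 402.75 = 0.0349

0.035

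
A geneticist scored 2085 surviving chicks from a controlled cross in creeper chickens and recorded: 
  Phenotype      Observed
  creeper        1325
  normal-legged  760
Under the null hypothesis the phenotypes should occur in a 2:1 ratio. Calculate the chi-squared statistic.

9.119

Expected counts for N = 2085 under a 2:1 ratio (total parts = 3):
  creeper: 2085 × 2/3 = 1390
  normal-legged: 2085 × 1/3 = 695
χ² = Σ (O − E)² / E
  creeper: (1325 − 1390)² / 1390 = 3.0396
  normal-legged: (760 − 695)² / 695 = 6.0791
χ² = 3.0396 + 6.0791 = 9.1187 ≈ 9.119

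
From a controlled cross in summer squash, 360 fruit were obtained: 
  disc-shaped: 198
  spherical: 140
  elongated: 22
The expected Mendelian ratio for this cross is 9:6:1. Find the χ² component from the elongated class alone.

0.011

Total ratio parts = 16. Expected numbers out of 360:
  disc-shaped: 360 × 9/16 = 202.5
  spherical: 360 × 6/16 = 135
  elongated: 360 × 1/16 = 22.5
Contribution of elongated: (22 − 22.5)² / 22.5 = 0.0111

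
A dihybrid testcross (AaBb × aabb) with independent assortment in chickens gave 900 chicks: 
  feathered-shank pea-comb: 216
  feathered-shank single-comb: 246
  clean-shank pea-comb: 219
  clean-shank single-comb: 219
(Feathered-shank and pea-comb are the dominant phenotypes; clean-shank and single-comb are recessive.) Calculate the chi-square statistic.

A dihybrid testcross with independent assortment gives a 1:1:1:1 ratio.
Under the 1:1:1:1 hypothesis (Σ ratio = 4, N = 900):
  feathered-shank pea-comb: 900 × 1/4 = 225
  feathered-shank single-comb: 900 × 1/4 = 225
  clean-shank pea-comb: 900 × 1/4 = 225
  clean-shank single-comb: 900 × 1/4 = 225
χ² = Σ (O − E)² / E
  feathered-shank pea-comb: (216 − 225)² / 225 = 0.3600
  feathered-shank single-comb: (246 − 225)² / 225 = 1.9600
  clean-shank pea-comb: (219 − 225)² / 225 = 0.1600
  clean-shank single-comb: (219 − 225)² / 225 = 0.1600
χ² = 0.3600 + 1.9600 + 0.1600 + 0.1600 = 2.640

2.640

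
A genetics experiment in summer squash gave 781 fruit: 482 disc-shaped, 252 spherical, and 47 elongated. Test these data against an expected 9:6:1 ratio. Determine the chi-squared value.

9.920

Expected counts for N = 781 under a 9:6:1 ratio (total parts = 16):
  disc-shaped: 781 × 9/16 = 439.3125
  spherical: 781 × 6/16 = 292.875
  elongated: 781 × 1/16 = 48.8125
χ² = Σ (O − E)² / E
  disc-shaped: (482 − 439.3125)² / 439.3125 = 4.1479
  spherical: (252 − 292.875)² / 292.875 = 5.7047
  elongated: (47 − 48.8125)² / 48.8125 = 0.0673
χ² = 4.1479 + 5.7047 + 0.0673 = 9.9199 ≈ 9.920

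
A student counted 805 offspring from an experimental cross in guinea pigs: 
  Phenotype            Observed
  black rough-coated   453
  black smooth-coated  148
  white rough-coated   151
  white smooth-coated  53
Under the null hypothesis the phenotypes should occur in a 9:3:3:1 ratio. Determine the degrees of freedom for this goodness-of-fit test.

3

A goodness-of-fit test with 4 phenotype classes has df = 4 − 1 = 3.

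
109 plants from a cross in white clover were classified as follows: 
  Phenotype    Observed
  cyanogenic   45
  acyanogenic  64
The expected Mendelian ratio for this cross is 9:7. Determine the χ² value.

Total ratio parts = 16. Expected numbers out of 109:
  cyanogenic: 109 × 9/16 = 61.3125
  acyanogenic: 109 × 7/16 = 47.6875
χ² = Σ (O − E)² / E
  cyanogenic: (45 − 61.3125)² / 61.3125 = 4.3400
  acyanogenic: (64 − 47.6875)² / 47.6875 = 5.5800
χ² = 4.3400 + 5.5800 = 9.920

9.920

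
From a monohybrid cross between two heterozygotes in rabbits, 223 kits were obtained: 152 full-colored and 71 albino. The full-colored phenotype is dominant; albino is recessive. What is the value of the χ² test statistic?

5.562

For a monohybrid cross between heterozygotes with complete dominance, the expected phenotypic ratio is 3:1.
The 3:1 ratio has 4 parts, so with N = 223 the expected counts are:
  full-colored: 223 × 3/4 = 167.25
  albino: 223 × 1/4 = 55.75
χ² = Σ (O − E)² / E
  full-colored: (152 − 167.25)² / 167.25 = 1.3905
  albino: (71 − 55.75)² / 55.75 = 4.1715
χ² = 1.3905 + 4.1715 = 5.562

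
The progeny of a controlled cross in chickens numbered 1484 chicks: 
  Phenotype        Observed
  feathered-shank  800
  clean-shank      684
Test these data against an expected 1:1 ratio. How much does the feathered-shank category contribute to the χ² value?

Under the 1:1 hypothesis (Σ ratio = 2, N = 1484):
  feathered-shank: 1484 × 1/2 = 742
  clean-shank: 1484 × 1/2 = 742
Contribution of feathered-shank: (800 − 742)² / 742 = 4.5337

4.534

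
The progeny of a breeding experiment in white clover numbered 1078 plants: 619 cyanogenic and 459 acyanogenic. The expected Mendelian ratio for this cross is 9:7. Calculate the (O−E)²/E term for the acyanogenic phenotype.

0.338

Under the 9:7 hypothesis (Σ ratio = 16, N = 1078):
  cyanogenic: 1078 × 9/16 = 606.375
  acyanogenic: 1078 × 7/16 = 471.625
Contribution of acyanogenic: (459 − 471.625)² / 471.625 = 0.3380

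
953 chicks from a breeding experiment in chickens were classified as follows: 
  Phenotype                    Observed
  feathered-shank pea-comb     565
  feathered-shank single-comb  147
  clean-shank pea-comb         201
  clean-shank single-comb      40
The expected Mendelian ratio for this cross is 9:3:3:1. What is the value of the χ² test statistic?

16.393

Under the 9:3:3:1 hypothesis (Σ ratio = 16, N = 953):
  feathered-shank pea-comb: 953 × 9/16 = 536.0625
  feathered-shank single-comb: 953 × 3/16 = 178.6875
  clean-shank pea-comb: 953 × 3/16 = 178.6875
  clean-shank single-comb: 953 × 1/16 = 59.5625
χ² = Σ (O − E)² / E
  feathered-shank pea-comb: (565 − 536.0625)² / 536.0625 = 1.5621
  feathered-shank single-comb: (147 − 178.6875)² / 178.6875 = 5.6193
  clean-shank pea-comb: (201 − 178.6875)² / 178.6875 = 2.7861
  clean-shank single-comb: (40 − 59.5625)² / 59.5625 = 6.4250
χ² = 1.5621 + 5.6193 + 2.7861 + 6.4250 = 16.3925 ≈ 16.393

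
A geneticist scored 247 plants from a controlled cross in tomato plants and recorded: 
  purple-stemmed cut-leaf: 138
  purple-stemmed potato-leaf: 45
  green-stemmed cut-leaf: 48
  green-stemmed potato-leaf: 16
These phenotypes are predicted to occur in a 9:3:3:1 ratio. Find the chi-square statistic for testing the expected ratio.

Expected counts for N = 247 under a 9:3:3:1 ratio (total parts = 16):
  purple-stemmed cut-leaf: 247 × 9/16 = 138.9375
  purple-stemmed potato-leaf: 247 × 3/16 = 46.3125
  green-stemmed cut-leaf: 247 × 3/16 = 46.3125
  green-stemmed potato-leaf: 247 × 1/16 = 15.4375
χ² = Σ (O − E)² / E
  purple-stemmed cut-leaf: (138 − 138.9375)² / 138.9375 = 0.0063
  purple-stemmed potato-leaf: (45 − 46.3125)² / 46.3125 = 0.0372
  green-stemmed cut-leaf: (48 − 46.3125)² / 46.3125 = 0.0615
  green-stemmed potato-leaf: (16 − 15.4375)² / 15.4375 = 0.0205
χ² = 0.0063 + 0.0372 + 0.0615 + 0.0205 = 0.1255 ≈ 0.126

0.126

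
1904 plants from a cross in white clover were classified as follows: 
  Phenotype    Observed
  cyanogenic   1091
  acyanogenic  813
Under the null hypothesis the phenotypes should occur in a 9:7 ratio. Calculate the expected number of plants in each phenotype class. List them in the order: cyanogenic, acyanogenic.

1071, 833

Expected counts for N = 1904 under a 9:7 ratio (total parts = 16):
  cyanogenic: 1904 × 9/16 = 1071
  acyanogenic: 1904 × 7/16 = 833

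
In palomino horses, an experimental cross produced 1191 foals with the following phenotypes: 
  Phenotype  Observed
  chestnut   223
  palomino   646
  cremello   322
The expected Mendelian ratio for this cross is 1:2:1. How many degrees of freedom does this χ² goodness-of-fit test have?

A goodness-of-fit test with 3 phenotype classes has df = 3 − 1 = 2.

2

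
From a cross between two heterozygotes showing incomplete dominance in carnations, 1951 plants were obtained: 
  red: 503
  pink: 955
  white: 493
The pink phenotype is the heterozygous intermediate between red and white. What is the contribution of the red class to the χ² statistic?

0.477

With incomplete dominance, a heterozygote × heterozygote cross gives a 1:2:1 phenotypic ratio.
The 1:2:1 ratio has 4 parts, so with N = 1951 the expected counts are:
  red: 1951 × 1/4 = 487.75
  pink: 1951 × 2/4 = 975.5
  white: 1951 × 1/4 = 487.75
Contribution of red: (503 − 487.75)² / 487.75 = 0.4768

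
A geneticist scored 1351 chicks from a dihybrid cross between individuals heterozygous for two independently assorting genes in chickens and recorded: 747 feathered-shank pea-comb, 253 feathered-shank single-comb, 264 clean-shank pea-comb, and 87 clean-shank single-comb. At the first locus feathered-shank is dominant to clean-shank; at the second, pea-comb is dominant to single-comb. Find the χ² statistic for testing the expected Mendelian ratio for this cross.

A dihybrid F₂ with independent assortment and complete dominance at both loci gives a 9:3:3:1 phenotypic ratio.
Total ratio parts = 16. Expected numbers out of 1351:
  feathered-shank pea-comb: 1351 × 9/16 = 759.9375
  feathered-shank single-comb: 1351 × 3/16 = 253.3125
  clean-shank pea-comb: 1351 × 3/16 = 253.3125
  clean-shank single-comb: 1351 × 1/16 = 84.4375
χ² = Σ (O − E)² / E
  feathered-shank pea-comb: (747 − 759.9375)² / 759.9375 = 0.2203
  feathered-shank single-comb: (253 − 253.3125)² / 253.3125 = 0.0004
  clean-shank pea-comb: (264 − 253.3125)² / 253.3125 = 0.4509
  clean-shank single-comb: (87 − 84.4375)² / 84.4375 = 0.0778
χ² = 0.2203 + 0.0004 + 0.4509 + 0.0778 = 0.7494 ≈ 0.749

0.749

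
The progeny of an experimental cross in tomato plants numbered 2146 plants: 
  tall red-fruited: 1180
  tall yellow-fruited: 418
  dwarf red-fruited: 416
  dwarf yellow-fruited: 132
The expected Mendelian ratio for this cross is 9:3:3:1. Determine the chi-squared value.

1.711

Under the 9:3:3:1 hypothesis (Σ ratio = 16, N = 2146):
  tall red-fruited: 2146 × 9/16 = 1207.125
  tall yellow-fruited: 2146 × 3/16 = 402.375
  dwarf red-fruited: 2146 × 3/16 = 402.375
  dwarf yellow-fruited: 2146 × 1/16 = 134.125
χ² = Σ (O − E)² / E
  tall red-fruited: (1180 − 1207.125)² / 1207.125 = 0.6095
  tall yellow-fruited: (418 − 402.375)² / 402.375 = 0.6067
  dwarf red-fruited: (416 − 402.375)² / 402.375 = 0.4614
  dwarf yellow-fruited: (132 − 134.125)² / 134.125 = 0.0337
χ² = 0.6095 + 0.6067 + 0.4614 + 0.0337 = 1.7113 ≈ 1.711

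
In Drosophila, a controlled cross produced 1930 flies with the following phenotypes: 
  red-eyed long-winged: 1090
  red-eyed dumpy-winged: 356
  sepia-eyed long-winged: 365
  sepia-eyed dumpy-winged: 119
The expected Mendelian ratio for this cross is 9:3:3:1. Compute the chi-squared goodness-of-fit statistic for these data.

Under the 9:3:3:1 hypothesis (Σ ratio = 16, N = 1930):
  red-eyed long-winged: 1930 × 9/16 = 1085.625
  red-eyed dumpy-winged: 1930 × 3/16 = 361.875
  sepia-eyed long-winged: 1930 × 3/16 = 361.875
  sepia-eyed dumpy-winged: 1930 × 1/16 = 120.625
χ² = Σ (O − E)² / E
  red-eyed long-winged: (1090 − 1085.625)² / 1085.625 = 0.0176
  red-eyed dumpy-winged: (356 − 361.875)² / 361.875 = 0.0954
  sepia-eyed long-winged: (365 − 361.875)² / 361.875 = 0.0270
  sepia-eyed dumpy-winged: (119 − 120.625)² / 120.625 = 0.0219
χ² = 0.0176 + 0.0954 + 0.0270 + 0.0219 = 0.1619 ≈ 0.162

0.162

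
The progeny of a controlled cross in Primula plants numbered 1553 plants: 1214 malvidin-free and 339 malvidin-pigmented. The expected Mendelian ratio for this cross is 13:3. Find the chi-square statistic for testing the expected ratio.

Expected counts for N = 1553 under a 13:3 ratio (total parts = 16):
  malvidin-free: 1553 × 13/16 = 1261.8125
  malvidin-pigmented: 1553 × 3/16 = 291.1875
χ² = Σ (O − E)² / E
  malvidin-free: (1214 − 1261.8125)² / 1261.8125 = 1.8117
  malvidin-pigmented: (339 − 291.1875)² / 291.1875 = 7.8507
χ² = 1.8117 + 7.8507 = 9.6624 ≈ 9.662

9.662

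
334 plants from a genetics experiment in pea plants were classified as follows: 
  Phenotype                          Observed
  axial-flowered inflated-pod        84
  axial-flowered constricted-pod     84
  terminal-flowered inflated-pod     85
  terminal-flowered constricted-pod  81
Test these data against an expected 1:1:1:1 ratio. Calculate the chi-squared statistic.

Under the 1:1:1:1 hypothesis (Σ ratio = 4, N = 334):
  axial-flowered inflated-pod: 334 × 1/4 = 83.5
  axial-flowered constricted-pod: 334 × 1/4 = 83.5
  terminal-flowered inflated-pod: 334 × 1/4 = 83.5
  terminal-flowered constricted-pod: 334 × 1/4 = 83.5
χ² = Σ (O − E)² / E
  axial-flowered inflated-pod: (84 − 83.5)² / 83.5 = 0.0030
  axial-flowered constricted-pod: (84 − 83.5)² / 83.5 = 0.0030
  terminal-flowered inflated-pod: (85 − 83.5)² / 83.5 = 0.0269
  terminal-flowered constricted-pod: (81 − 83.5)² / 83.5 = 0.0749
χ² = 0.0030 + 0.0030 + 0.0269 + 0.0749 = 0.1078 ≈ 0.108

0.108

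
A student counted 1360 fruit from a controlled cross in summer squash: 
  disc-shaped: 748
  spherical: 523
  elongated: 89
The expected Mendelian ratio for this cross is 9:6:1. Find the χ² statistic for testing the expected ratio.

Under the 9:6:1 hypothesis (Σ ratio = 16, N = 1360):
  disc-shaped: 1360 × 9/16 = 765
  spherical: 1360 × 6/16 = 510
  elongated: 1360 × 1/16 = 85
χ² = Σ (O − E)² / E
  disc-shaped: (748 − 765)² / 765 = 0.3778
  spherical: (523 − 510)² / 510 = 0.3314
  elongated: (89 − 85)² / 85 = 0.1882
χ² = 0.3778 + 0.3314 + 0.1882 = 0.8974 ≈ 0.897

0.897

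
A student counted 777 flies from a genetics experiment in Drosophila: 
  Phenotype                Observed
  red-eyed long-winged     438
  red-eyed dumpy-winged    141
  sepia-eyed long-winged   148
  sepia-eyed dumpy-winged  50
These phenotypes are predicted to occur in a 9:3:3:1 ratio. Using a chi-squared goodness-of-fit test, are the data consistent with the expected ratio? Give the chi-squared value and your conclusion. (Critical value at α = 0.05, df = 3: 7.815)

Under the 9:3:3:1 hypothesis (Σ ratio = 16, N = 777):
  red-eyed long-winged: 777 × 9/16 = 437.0625
  red-eyed dumpy-winged: 777 × 3/16 = 145.6875
  sepia-eyed long-winged: 777 × 3/16 = 145.6875
  sepia-eyed dumpy-winged: 777 × 1/16 = 48.5625
χ² = Σ (O − E)² / E
  red-eyed long-winged: (438 − 437.0625)² / 437.0625 = 0.0020
  red-eyed dumpy-winged: (141 − 145.6875)² / 145.6875 = 0.1508
  sepia-eyed long-winged: (148 − 145.6875)² / 145.6875 = 0.0367
  sepia-eyed dumpy-winged: (50 − 48.5625)² / 48.5625 = 0.0426
χ² = 0.0020 + 0.1508 + 0.0367 + 0.0426 = 0.2321 ≈ 0.232
Degrees of freedom = 4 − 1 = 3; critical value at α = 0.05 is 7.815.
Since 0.232 < 7.815, we fail to reject the null hypothesis — the data are consistent with the 9:3:3:1 ratio.

0.232; consistent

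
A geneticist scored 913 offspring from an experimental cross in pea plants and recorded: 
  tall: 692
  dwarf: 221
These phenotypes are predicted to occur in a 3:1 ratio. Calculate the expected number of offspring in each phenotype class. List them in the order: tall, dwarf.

684.75, 228.25

Under the 3:1 hypothesis (Σ ratio = 4, N = 913):
  tall: 913 × 3/4 = 684.75
  dwarf: 913 × 1/4 = 228.25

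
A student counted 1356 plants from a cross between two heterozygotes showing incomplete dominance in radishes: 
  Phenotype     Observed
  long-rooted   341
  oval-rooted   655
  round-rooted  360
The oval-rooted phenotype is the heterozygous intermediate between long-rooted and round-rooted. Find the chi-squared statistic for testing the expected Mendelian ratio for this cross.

2.093

With incomplete dominance, a heterozygote × heterozygote cross gives a 1:2:1 phenotypic ratio.
Under the 1:2:1 hypothesis (Σ ratio = 4, N = 1356):
  long-rooted: 1356 × 1/4 = 339
  oval-rooted: 1356 × 2/4 = 678
  round-rooted: 1356 × 1/4 = 339
χ² = Σ (O − E)² / E
  long-rooted: (341 − 339)² / 339 = 0.0118
  oval-rooted: (655 − 678)² / 678 = 0.7802
  round-rooted: (360 − 339)² / 339 = 1.3009
χ² = 0.0118 + 0.7802 + 1.3009 = 2.0929 ≈ 2.093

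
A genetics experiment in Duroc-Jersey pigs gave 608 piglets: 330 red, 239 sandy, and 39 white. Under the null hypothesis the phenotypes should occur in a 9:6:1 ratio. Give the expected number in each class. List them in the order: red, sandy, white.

342, 228, 38

The 9:6:1 ratio has 16 parts, so with N = 608 the expected counts are:
  red: 608 × 9/16 = 342
  sandy: 608 × 6/16 = 228
  white: 608 × 1/16 = 38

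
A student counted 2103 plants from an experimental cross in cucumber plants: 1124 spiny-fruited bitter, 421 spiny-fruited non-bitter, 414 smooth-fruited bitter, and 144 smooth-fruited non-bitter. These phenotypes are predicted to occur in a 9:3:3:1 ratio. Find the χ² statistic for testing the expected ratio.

Expected counts for N = 2103 under a 9:3:3:1 ratio (total parts = 16):
  spiny-fruited bitter: 2103 × 9/16 = 1182.9375
  spiny-fruited non-bitter: 2103 × 3/16 = 394.3125
  smooth-fruited bitter: 2103 × 3/16 = 394.3125
  smooth-fruited non-bitter: 2103 × 1/16 = 131.4375
χ² = Σ (O − E)² / E
  spiny-fruited bitter: (1124 − 1182.9375)² / 1182.9375 = 2.9364
  spiny-fruited non-bitter: (421 − 394.3125)² / 394.3125 = 1.8062
  smooth-fruited bitter: (414 − 394.3125)² / 394.3125 = 0.9830
  smooth-fruited non-bitter: (144 − 131.4375)² / 131.4375 = 1.2007
χ² = 2.9364 + 1.8062 + 0.9830 + 1.2007 = 6.9263 ≈ 6.926

6.926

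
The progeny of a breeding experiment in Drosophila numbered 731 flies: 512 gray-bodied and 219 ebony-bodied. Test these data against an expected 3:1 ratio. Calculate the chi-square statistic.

Expected counts for N = 731 under a 3:1 ratio (total parts = 4):
  gray-bodied: 731 × 3/4 = 548.25
  ebony-bodied: 731 × 1/4 = 182.75
χ² = Σ (O − E)² / E
  gray-bodied: (512 − 548.25)² / 548.25 = 2.3968
  ebony-bodied: (219 − 182.75)² / 182.75 = 7.1905
χ² = 2.3968 + 7.1905 = 9.5873 ≈ 9.587

9.587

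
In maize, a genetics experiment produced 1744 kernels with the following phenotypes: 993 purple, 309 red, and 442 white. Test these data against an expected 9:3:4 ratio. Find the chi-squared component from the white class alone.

0.083

The 9:3:4 ratio has 16 parts, so with N = 1744 the expected counts are:
  purple: 1744 × 9/16 = 981
  red: 1744 × 3/16 = 327
  white: 1744 × 4/16 = 436
Contribution of white: (442 − 436)² / 436 = 0.0826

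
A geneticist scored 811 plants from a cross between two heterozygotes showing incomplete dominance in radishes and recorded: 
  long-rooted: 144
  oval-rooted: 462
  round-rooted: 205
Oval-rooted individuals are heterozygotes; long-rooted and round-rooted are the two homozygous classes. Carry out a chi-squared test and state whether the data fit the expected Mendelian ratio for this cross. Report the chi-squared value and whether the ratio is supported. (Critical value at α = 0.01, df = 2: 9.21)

With incomplete dominance, a heterozygote × heterozygote cross gives a 1:2:1 phenotypic ratio.
Total ratio parts = 4. Expected numbers out of 811:
  long-rooted: 811 × 1/4 = 202.75
  oval-rooted: 811 × 2/4 = 405.5
  round-rooted: 811 × 1/4 = 202.75
χ² = Σ (O − E)² / E
  long-rooted: (144 − 202.75)² / 202.75 = 17.0237
  oval-rooted: (462 − 405.5)² / 405.5 = 7.8724
  round-rooted: (205 − 202.75)² / 202.75 = 0.0250
χ² = 17.0237 + 7.8724 + 0.0250 = 24.9211 ≈ 24.921
Degrees of freedom = 3 − 1 = 2; critical value at α = 0.01 is 9.21.
Since 24.921 > 9.21, we reject the null hypothesis — the data do not fit the 1:2:1 ratio.

24.921; not consistent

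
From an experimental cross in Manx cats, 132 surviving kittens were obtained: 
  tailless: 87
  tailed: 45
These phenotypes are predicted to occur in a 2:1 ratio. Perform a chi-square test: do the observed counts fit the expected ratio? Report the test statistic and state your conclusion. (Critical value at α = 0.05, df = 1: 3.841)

The 2:1 ratio has 3 parts, so with N = 132 the expected counts are:
  tailless: 132 × 2/3 = 88
  tailed: 132 × 1/3 = 44
χ² = Σ (O − E)² / E
  tailless: (87 − 88)² / 88 = 0.0114
  tailed: (45 − 44)² / 44 = 0.0227
χ² = 0.0114 + 0.0227 = 0.0341 ≈ 0.034
Degrees of freedom = 2 − 1 = 1; critical value at α = 0.05 is 3.841.
Since 0.034 < 3.841, we fail to reject the null hypothesis — the data are consistent with the 2:1 ratio.

0.034; consistent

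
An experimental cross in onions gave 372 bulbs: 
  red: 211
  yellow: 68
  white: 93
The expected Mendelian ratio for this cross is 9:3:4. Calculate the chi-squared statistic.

The 9:3:4 ratio has 16 parts, so with N = 372 the expected counts are:
  red: 372 × 9/16 = 209.25
  yellow: 372 × 3/16 = 69.75
  white: 372 × 4/16 = 93
χ² = Σ (O − E)² / E
  red: (211 − 209.25)² / 209.25 = 0.0146
  yellow: (68 − 69.75)² / 69.75 = 0.0439
  white: (93 − 93)² / 93 = 0.0000
χ² = 0.0146 + 0.0439 + 0.0000 = 0.0585 ≈ 0.059

0.059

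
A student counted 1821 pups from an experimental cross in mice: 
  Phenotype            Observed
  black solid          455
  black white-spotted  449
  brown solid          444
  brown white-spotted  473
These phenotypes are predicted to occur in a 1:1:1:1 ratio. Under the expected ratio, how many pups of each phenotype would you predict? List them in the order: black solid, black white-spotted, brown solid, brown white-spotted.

455.25, 455.25, 455.25, 455.25

Expected counts for N = 1821 under a 1:1:1:1 ratio (total parts = 4):
  black solid: 1821 × 1/4 = 455.25
  black white-spotted: 1821 × 1/4 = 455.25
  brown solid: 1821 × 1/4 = 455.25
  brown white-spotted: 1821 × 1/4 = 455.25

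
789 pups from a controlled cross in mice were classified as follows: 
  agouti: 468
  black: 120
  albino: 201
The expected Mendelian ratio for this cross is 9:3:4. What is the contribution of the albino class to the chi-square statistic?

Under the 9:3:4 hypothesis (Σ ratio = 16, N = 789):
  agouti: 789 × 9/16 = 443.8125
  black: 789 × 3/16 = 147.9375
  albino: 789 × 4/16 = 197.25
Contribution of albino: (201 − 197.25)² / 197.25 = 0.0713

0.071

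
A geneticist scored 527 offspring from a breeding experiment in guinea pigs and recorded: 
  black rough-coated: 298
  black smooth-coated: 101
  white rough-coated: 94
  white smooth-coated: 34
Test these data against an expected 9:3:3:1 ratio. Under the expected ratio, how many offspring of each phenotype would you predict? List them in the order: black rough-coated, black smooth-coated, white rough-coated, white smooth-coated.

296.4375, 98.8125, 98.8125, 32.9375

Total ratio parts = 16. Expected numbers out of 527:
  black rough-coated: 527 × 9/16 = 296.4375
  black smooth-coated: 527 × 3/16 = 98.8125
  white rough-coated: 527 × 3/16 = 98.8125
  white smooth-coated: 527 × 1/16 = 32.9375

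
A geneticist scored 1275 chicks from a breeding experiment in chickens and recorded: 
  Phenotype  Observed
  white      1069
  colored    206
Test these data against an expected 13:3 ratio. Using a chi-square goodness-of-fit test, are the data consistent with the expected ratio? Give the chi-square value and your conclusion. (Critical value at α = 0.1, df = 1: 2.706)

5.628; not consistent

The 13:3 ratio has 16 parts, so with N = 1275 the expected counts are:
  white: 1275 × 13/16 = 1035.9375
  colored: 1275 × 3/16 = 239.0625
χ² = Σ (O − E)² / E
  white: (1069 − 1035.9375)² / 1035.9375 = 1.0552
  colored: (206 − 239.0625)² / 239.0625 = 4.5726
χ² = 1.0552 + 4.5726 = 5.6278 ≈ 5.628
Degrees of freedom = 2 − 1 = 1; critical value at α = 0.1 is 2.706.
Since 5.628 > 2.706, we reject the null hypothesis — the data do not fit the 13:3 ratio.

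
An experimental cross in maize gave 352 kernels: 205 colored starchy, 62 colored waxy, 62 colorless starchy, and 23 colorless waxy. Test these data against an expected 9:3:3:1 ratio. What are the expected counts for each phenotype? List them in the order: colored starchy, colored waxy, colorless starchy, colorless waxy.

198, 66, 66, 22

Expected counts for N = 352 under a 9:3:3:1 ratio (total parts = 16):
  colored starchy: 352 × 9/16 = 198
  colored waxy: 352 × 3/16 = 66
  colorless starchy: 352 × 3/16 = 66
  colorless waxy: 352 × 1/16 = 22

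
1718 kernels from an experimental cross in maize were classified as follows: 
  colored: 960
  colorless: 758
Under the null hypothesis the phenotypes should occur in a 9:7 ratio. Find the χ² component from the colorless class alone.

The 9:7 ratio has 16 parts, so with N = 1718 the expected counts are:
  colored: 1718 × 9/16 = 966.375
  colorless: 1718 × 7/16 = 751.625
Contribution of colorless: (758 − 751.625)² / 751.625 = 0.0541

0.054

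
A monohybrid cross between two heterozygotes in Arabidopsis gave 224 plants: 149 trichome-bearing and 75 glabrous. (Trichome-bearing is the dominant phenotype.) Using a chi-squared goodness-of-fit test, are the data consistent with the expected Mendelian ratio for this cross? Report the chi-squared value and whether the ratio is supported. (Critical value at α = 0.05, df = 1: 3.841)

8.595; not consistent

For a monohybrid cross between heterozygotes with complete dominance, the expected phenotypic ratio is 3:1.
Total ratio parts = 4. Expected numbers out of 224:
  trichome-bearing: 224 × 3/4 = 168
  glabrous: 224 × 1/4 = 56
χ² = Σ (O − E)² / E
  trichome-bearing: (149 − 168)² / 168 = 2.1488
  glabrous: (75 − 56)² / 56 = 6.4464
χ² = 2.1488 + 6.4464 = 8.5952 ≈ 8.595
Degrees of freedom = 2 − 1 = 1; critical value at α = 0.05 is 3.841.
Since 8.595 > 3.841, we reject the null hypothesis — the data do not fit the 3:1 ratio.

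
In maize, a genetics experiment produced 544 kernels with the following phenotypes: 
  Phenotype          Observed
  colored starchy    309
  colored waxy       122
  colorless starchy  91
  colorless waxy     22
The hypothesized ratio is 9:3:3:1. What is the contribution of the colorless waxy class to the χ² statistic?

Total ratio parts = 16. Expected numbers out of 544:
  colored starchy: 544 × 9/16 = 306
  colored waxy: 544 × 3/16 = 102
  colorless starchy: 544 × 3/16 = 102
  colorless waxy: 544 × 1/16 = 34
Contribution of colorless waxy: (22 − 34)² / 34 = 4.2353

4.235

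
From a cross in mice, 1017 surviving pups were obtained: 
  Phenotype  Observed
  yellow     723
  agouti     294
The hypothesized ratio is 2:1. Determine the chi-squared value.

Under the 2:1 hypothesis (Σ ratio = 3, N = 1017):
  yellow: 1017 × 2/3 = 678
  agouti: 1017 × 1/3 = 339
χ² = Σ (O − E)² / E
  yellow: (723 − 678)² / 678 = 2.9867
  agouti: (294 − 339)² / 339 = 5.9735
χ² = 2.9867 + 5.9735 = 8.9602 ≈ 8.960

8.960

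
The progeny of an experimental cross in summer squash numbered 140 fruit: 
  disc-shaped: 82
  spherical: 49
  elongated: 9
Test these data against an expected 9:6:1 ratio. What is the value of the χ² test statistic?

0.375

Expected counts for N = 140 under a 9:6:1 ratio (total parts = 16):
  disc-shaped: 140 × 9/16 = 78.75
  spherical: 140 × 6/16 = 52.5
  elongated: 140 × 1/16 = 8.75
χ² = Σ (O − E)² / E
  disc-shaped: (82 − 78.75)² / 78.75 = 0.1341
  spherical: (49 − 52.5)² / 52.5 = 0.2333
  elongated: (9 − 8.75)² / 8.75 = 0.0071
χ² = 0.1341 + 0.2333 + 0.0071 = 0.3745 ≈ 0.375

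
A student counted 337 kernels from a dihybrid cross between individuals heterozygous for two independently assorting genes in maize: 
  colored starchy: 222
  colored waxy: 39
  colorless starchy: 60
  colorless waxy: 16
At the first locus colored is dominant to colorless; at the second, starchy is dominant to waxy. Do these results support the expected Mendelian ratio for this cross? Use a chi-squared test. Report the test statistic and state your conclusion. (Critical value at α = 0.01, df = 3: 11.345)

A dihybrid F₂ with independent assortment and complete dominance at both loci gives a 9:3:3:1 phenotypic ratio.
Total ratio parts = 16. Expected numbers out of 337:
  colored starchy: 337 × 9/16 = 189.5625
  colored waxy: 337 × 3/16 = 63.1875
  colorless starchy: 337 × 3/16 = 63.1875
  colorless waxy: 337 × 1/16 = 21.0625
χ² = Σ (O − E)² / E
  colored starchy: (222 − 189.5625)² / 189.5625 = 5.5506
  colored waxy: (39 − 63.1875)² / 63.1875 = 9.2587
  colorless starchy: (60 − 63.1875)² / 63.1875 = 0.1608
  colorless waxy: (16 − 21.0625)² / 21.0625 = 1.2168
χ² = 5.5506 + 9.2587 + 0.1608 + 1.2168 = 16.1869 ≈ 16.187
Degrees of freedom = 4 − 1 = 3; critical value at α = 0.01 is 11.345.
Since 16.187 > 11.345, we reject the null hypothesis — the data do not fit the 9:3:3:1 ratio.

16.187; not consistent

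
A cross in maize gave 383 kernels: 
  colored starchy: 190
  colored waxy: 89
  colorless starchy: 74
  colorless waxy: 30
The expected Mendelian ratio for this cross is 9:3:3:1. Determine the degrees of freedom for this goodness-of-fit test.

A goodness-of-fit test with 4 phenotype classes has df = 4 − 1 = 3.

3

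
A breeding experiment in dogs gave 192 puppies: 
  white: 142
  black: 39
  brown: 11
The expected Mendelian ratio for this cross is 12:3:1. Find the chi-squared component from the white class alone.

The 12:3:1 ratio has 16 parts, so with N = 192 the expected counts are:
  white: 192 × 12/16 = 144
  black: 192 × 3/16 = 36
  brown: 192 × 1/16 = 12
Contribution of white: (142 − 144)² / 144 = 0.0278

0.028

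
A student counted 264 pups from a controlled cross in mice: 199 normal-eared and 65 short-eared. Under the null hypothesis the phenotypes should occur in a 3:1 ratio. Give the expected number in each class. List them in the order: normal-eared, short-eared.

198, 66

Expected counts for N = 264 under a 3:1 ratio (total parts = 4):
  normal-eared: 264 × 3/4 = 198
  short-eared: 264 × 1/4 = 66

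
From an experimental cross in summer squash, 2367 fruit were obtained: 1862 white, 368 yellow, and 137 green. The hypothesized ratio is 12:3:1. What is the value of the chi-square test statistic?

17.998

The 12:3:1 ratio has 16 parts, so with N = 2367 the expected counts are:
  white: 2367 × 12/16 = 1775.25
  yellow: 2367 × 3/16 = 443.8125
  green: 2367 × 1/16 = 147.9375
χ² = Σ (O − E)² / E
  white: (1862 − 1775.25)² / 1775.25 = 4.2392
  yellow: (368 − 443.8125)² / 443.8125 = 12.9504
  green: (137 − 147.9375)² / 147.9375 = 0.8086
χ² = 4.2392 + 12.9504 + 0.8086 = 17.9982 ≈ 17.998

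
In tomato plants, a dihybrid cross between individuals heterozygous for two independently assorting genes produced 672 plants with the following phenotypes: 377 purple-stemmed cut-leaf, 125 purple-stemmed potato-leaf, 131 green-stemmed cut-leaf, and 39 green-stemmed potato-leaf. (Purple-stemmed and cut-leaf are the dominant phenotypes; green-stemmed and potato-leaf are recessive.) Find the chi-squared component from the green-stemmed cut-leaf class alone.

A dihybrid F₂ with independent assortment and complete dominance at both loci gives a 9:3:3:1 phenotypic ratio.
Total ratio parts = 16. Expected numbers out of 672:
  purple-stemmed cut-leaf: 672 × 9/16 = 378
  purple-stemmed potato-leaf: 672 × 3/16 = 126
  green-stemmed cut-leaf: 672 × 3/16 = 126
  green-stemmed potato-leaf: 672 × 1/16 = 42
Contribution of green-stemmed cut-leaf: (131 − 126)² / 126 = 0.1984

0.198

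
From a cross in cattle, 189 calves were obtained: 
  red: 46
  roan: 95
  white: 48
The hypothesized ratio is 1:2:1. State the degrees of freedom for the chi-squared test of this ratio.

2

A goodness-of-fit test with 3 phenotype classes has df = 3 − 1 = 2.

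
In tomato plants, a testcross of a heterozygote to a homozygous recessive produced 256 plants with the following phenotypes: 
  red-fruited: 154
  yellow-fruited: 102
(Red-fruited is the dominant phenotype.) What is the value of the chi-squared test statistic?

10.562

A testcross of a heterozygote (Aa × aa) gives a 1:1 phenotypic ratio.
The 1:1 ratio has 2 parts, so with N = 256 the expected counts are:
  red-fruited: 256 × 1/2 = 128
  yellow-fruited: 256 × 1/2 = 128
χ² = Σ (O − E)² / E
  red-fruited: (154 − 128)² / 128 = 5.2812
  yellow-fruited: (102 − 128)² / 128 = 5.2812
χ² = 5.2812 + 5.2812 = 10.5624 ≈ 10.562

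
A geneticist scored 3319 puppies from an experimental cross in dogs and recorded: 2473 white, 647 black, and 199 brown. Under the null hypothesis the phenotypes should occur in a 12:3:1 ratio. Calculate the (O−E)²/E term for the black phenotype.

Expected counts for N = 3319 under a 12:3:1 ratio (total parts = 16):
  white: 3319 × 12/16 = 2489.25
  black: 3319 × 3/16 = 622.3125
  brown: 3319 × 1/16 = 207.4375
Contribution of black: (647 − 622.3125)² / 622.3125 = 0.9794

0.979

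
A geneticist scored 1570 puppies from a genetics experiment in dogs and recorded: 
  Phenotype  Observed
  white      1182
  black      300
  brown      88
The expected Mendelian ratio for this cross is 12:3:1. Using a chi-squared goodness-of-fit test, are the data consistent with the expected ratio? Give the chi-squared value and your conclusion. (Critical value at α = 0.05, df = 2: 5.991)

1.169; consistent

Total ratio parts = 16. Expected numbers out of 1570:
  white: 1570 × 12/16 = 1177.5
  black: 1570 × 3/16 = 294.375
  brown: 1570 × 1/16 = 98.125
χ² = Σ (O − E)² / E
  white: (1182 − 1177.5)² / 1177.5 = 0.0172
  black: (300 − 294.375)² / 294.375 = 0.1075
  brown: (88 − 98.125)² / 98.125 = 1.0447
χ² = 0.0172 + 0.1075 + 1.0447 = 1.1694 ≈ 1.169
Degrees of freedom = 3 − 1 = 2; critical value at α = 0.05 is 5.991.
Since 1.169 < 5.991, we fail to reject the null hypothesis — the data are consistent with the 12:3:1 ratio.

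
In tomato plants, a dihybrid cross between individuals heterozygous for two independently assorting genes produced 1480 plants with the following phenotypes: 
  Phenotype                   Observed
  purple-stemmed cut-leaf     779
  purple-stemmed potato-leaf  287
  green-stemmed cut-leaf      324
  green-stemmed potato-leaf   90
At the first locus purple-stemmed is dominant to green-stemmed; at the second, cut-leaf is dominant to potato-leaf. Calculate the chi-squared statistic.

A dihybrid F₂ with independent assortment and complete dominance at both loci gives a 9:3:3:1 phenotypic ratio.
Expected counts for N = 1480 under a 9:3:3:1 ratio (total parts = 16):
  purple-stemmed cut-leaf: 1480 × 9/16 = 832.5
  purple-stemmed potato-leaf: 1480 × 3/16 = 277.5
  green-stemmed cut-leaf: 1480 × 3/16 = 277.5
  green-stemmed potato-leaf: 1480 × 1/16 = 92.5
χ² = Σ (O − E)² / E
  purple-stemmed cut-leaf: (779 − 832.5)² / 832.5 = 3.4381
  purple-stemmed potato-leaf: (287 − 277.5)² / 277.5 = 0.3252
  green-stemmed cut-leaf: (324 − 277.5)² / 277.5 = 7.7919
  green-stemmed potato-leaf: (90 − 92.5)² / 92.5 = 0.0676
χ² = 3.4381 + 0.3252 + 7.7919 + 0.0676 = 11.6228 ≈ 11.623

11.623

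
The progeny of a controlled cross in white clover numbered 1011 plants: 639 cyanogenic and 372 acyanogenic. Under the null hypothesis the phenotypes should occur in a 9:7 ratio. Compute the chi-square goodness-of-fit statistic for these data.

19.871

The 9:7 ratio has 16 parts, so with N = 1011 the expected counts are:
  cyanogenic: 1011 × 9/16 = 568.6875
  acyanogenic: 1011 × 7/16 = 442.3125
χ² = Σ (O − E)² / E
  cyanogenic: (639 − 568.6875)² / 568.6875 = 8.6934
  acyanogenic: (372 − 442.3125)² / 442.3125 = 11.1773
χ² = 8.6934 + 11.1773 = 19.8707 ≈ 19.871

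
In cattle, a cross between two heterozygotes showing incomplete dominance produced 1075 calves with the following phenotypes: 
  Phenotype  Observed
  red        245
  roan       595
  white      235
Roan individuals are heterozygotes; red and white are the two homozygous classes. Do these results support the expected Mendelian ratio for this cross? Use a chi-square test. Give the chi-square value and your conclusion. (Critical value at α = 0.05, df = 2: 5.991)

12.488; not consistent

With incomplete dominance, a heterozygote × heterozygote cross gives a 1:2:1 phenotypic ratio.
Total ratio parts = 4. Expected numbers out of 1075:
  red: 1075 × 1/4 = 268.75
  roan: 1075 × 2/4 = 537.5
  white: 1075 × 1/4 = 268.75
χ² = Σ (O − E)² / E
  red: (245 − 268.75)² / 268.75 = 2.0988
  roan: (595 − 537.5)² / 537.5 = 6.1512
  white: (235 − 268.75)² / 268.75 = 4.2384
χ² = 2.0988 + 6.1512 + 4.2384 = 12.4884 ≈ 12.488
Degrees of freedom = 3 − 1 = 2; critical value at α = 0.05 is 5.991.
Since 12.488 > 5.991, we reject the null hypothesis — the data do not fit the 1:2:1 ratio.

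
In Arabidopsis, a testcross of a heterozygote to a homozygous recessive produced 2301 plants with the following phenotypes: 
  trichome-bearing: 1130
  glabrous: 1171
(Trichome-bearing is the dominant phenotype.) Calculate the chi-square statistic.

A testcross of a heterozygote (Aa × aa) gives a 1:1 phenotypic ratio.
Expected counts for N = 2301 under a 1:1 ratio (total parts = 2):
  trichome-bearing: 2301 × 1/2 = 1150.5
  glabrous: 2301 × 1/2 = 1150.5
χ² = Σ (O − E)² / E
  trichome-bearing: (1130 − 1150.5)² / 1150.5 = 0.3653
  glabrous: (1171 − 1150.5)² / 1150.5 = 0.3653
χ² = 0.3653 + 0.3653 = 0.7306 ≈ 0.731

0.731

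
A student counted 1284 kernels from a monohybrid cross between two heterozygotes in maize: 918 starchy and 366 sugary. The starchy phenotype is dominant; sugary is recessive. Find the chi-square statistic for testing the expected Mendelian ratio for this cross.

For a monohybrid cross between heterozygotes with complete dominance, the expected phenotypic ratio is 3:1.
Total ratio parts = 4. Expected numbers out of 1284:
  starchy: 1284 × 3/4 = 963
  sugary: 1284 × 1/4 = 321
χ² = Σ (O − E)² / E
  starchy: (918 − 963)² / 963 = 2.1028
  sugary: (366 − 321)² / 321 = 6.3084
χ² = 2.1028 + 6.3084 = 8.4112 ≈ 8.411

8.411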